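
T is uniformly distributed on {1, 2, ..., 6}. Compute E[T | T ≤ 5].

Given T ≤ 5, T is equally likely to be any of {1, 2, 3, 4, 5}.
E[T | T ≤ 5] = (1 + 2 + 3 + 4 + 5) / 5 = 3.

3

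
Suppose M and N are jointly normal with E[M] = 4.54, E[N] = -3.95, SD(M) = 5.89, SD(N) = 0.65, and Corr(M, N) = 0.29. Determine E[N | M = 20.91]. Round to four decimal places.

The regression of N on M has slope ρ·σ_N/σ_M and passes through (μ_M, μ_N).
E[N | M=20.91] = -3.95 + (0.29)·(0.65/5.89)·(20.91 − (4.54)) = -3.95 + (0.032003)·(16.37) = -3.4261.

-3.4261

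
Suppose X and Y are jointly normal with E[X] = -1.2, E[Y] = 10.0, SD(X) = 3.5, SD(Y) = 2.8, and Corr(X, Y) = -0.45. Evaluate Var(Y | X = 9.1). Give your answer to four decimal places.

6.2524

For a bivariate normal, Var(Y | X=x) = σ_Y²(1 − ρ²).
Var(Y | X=9.1) = (2.8)²·(1 − (-0.45)²) = 7.84·0.7975 = 6.2524.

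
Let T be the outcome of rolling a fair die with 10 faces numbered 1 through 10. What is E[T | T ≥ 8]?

9

Given T ≥ 8, T is equally likely to be any of {8, 9, 10}.
E[T | T ≥ 8] = (8 + 9 + 10) / 3 = 9.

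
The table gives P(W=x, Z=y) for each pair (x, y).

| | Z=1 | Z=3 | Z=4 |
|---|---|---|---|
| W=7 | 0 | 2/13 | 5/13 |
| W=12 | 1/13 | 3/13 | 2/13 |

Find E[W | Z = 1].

P(Z = 1) = 1/13.
Σ W·P over the event = 12·(1/13) = 12/13.
E[W | Z = 1] = (12/13) / (1/13) = 12.

12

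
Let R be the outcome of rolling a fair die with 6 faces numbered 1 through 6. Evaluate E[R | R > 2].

Given R > 2, R is equally likely to be any of {3, 4, 5, 6}.
E[R | R > 2] = (3 + 4 + 5 + 6) / 4 = 9/2.

9/2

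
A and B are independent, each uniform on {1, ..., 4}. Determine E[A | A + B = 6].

3

Outcomes with A + B = 6: (2,4), (3,3), (4,2), each with probability 1/16.
E[A | A + B = 6] = (2 + 3 + 4) / 3 = 3.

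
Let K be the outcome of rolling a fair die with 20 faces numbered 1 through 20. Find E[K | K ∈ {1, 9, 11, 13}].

17/2

P(K ∈ {1, 9, 11, 13}) = 1/5.
Σ over the event: 1·1/20 + 9·1/20 + 11·1/20 + 13·1/20 = 17/10.
E[K | K ∈ {1, 9, 11, 13}] = (17/10) / (1/5) = 17/2.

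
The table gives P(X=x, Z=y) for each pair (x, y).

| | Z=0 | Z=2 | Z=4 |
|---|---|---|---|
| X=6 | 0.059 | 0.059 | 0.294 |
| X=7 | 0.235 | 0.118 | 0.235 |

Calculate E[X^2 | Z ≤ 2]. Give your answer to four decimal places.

45.7431

P(Z ≤ 2) = 0.471.
Σ X^2·P over the event = 36·(0.059) + 36·(0.059) + 49·(0.235) + 49·(0.118) = 21.545.
E[X^2 | Z ≤ 2] = (21.545) / (0.471) = 45.7431.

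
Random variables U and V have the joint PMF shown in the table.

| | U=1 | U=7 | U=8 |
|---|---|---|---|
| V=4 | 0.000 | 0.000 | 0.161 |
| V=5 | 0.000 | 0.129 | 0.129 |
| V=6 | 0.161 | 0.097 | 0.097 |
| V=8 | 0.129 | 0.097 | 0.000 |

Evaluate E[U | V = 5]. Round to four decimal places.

7.5000

P(V = 5) = 0.258.
Σ U·P over the event = 7·(0.129) + 8·(0.129) = 1.935.
E[U | V = 5] = (1.935) / (0.258) = 7.5000.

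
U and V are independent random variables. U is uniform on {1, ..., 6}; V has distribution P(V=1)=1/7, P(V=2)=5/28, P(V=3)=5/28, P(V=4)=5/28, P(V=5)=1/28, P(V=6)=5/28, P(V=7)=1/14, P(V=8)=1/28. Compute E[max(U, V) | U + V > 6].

P(U + V > 6) = 17/28.
Summing max(U,V)·P(x,y) over outcomes with U + V > 6 gives 587/168.
E[max(U, V) | U + V > 6] = (587/168) / (17/28) = 587/102.

587/102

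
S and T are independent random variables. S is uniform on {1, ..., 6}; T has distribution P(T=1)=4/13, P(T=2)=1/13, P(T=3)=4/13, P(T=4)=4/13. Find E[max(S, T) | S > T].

101/22

P(S > T) = 22/39.
Summing max(S,T)·P(x,y) over outcomes with S > T gives 101/39.
E[max(S, T) | S > T] = (101/39) / (22/39) = 101/22.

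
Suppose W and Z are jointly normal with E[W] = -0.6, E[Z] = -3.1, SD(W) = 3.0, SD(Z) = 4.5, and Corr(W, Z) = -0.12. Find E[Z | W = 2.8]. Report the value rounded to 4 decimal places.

For a bivariate normal, E[Z | W=x] = μ_Z + ρ·(σ_Z/σ_W)·(x − μ_W).
E[Z | W=2.8] = -3.1 + (-0.12)·(4.5/3.0)·(2.8 − (-0.6)) = -3.1 + (-0.18)·(3.4) = -3.7120.

-3.7120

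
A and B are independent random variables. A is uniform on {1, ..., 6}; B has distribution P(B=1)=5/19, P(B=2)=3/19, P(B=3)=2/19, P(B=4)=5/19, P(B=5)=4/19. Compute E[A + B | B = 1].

9/2

P(B = 1) = 5/19.
Summing (A+B)·P(x,y) over outcomes with B = 1 gives 45/38.
E[A + B | B = 1] = (45/38) / (5/19) = 9/2.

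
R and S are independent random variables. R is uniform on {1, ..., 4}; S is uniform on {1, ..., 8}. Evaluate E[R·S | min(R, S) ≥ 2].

15

P(min(R, S) ≥ 2) = 21/32.
Summing RS·P(x,y) over outcomes with min(R, S) ≥ 2 gives 315/32.
E[R·S | min(R, S) ≥ 2] = (315/32) / (21/32) = 15.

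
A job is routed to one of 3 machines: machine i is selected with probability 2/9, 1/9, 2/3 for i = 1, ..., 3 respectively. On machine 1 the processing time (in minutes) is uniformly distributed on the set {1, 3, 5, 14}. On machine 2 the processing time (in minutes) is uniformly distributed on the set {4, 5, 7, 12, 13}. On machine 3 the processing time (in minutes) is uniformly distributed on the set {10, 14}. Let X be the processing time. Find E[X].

917/90

E[X | machine 1] = (1+3+5+14)/4 = 23/4.
E[X | machine 2] = (4+5+7+12+13)/5 = 41/5.
E[X | machine 3] = (10+14)/2 = 12.
By the law of total expectation,
E[X] = (2/9)·(23/4) + (1/9)·(41/5) + (2/3)·(12) = 917/90.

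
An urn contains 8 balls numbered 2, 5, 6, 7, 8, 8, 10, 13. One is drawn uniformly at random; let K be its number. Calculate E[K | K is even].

P(K is even) = 5/8.
Σ over the event: 2·1/8 + 6·1/8 + 8·1/4 + 10·1/8 = 17/4.
E[K | K is even] = (17/4) / (5/8) = 34/5.

34/5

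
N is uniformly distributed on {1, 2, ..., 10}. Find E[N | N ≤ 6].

Given N ≤ 6, N is equally likely to be any of {1, 2, 3, 4, 5, 6}.
E[N | N ≤ 6] = (1 + 2 + 3 + 4 + 5 + 6) / 6 = 7/2.

7/2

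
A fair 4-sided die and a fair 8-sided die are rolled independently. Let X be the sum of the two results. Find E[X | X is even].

P(X is even) = 1/2.
Σ over the event: 2·1/32 + 4·3/32 + 6·1/8 + 8·1/8 + 10·3/32 + 12·1/32 = 7/2.
E[X | X is even] = (7/2) / (1/2) = 7.

7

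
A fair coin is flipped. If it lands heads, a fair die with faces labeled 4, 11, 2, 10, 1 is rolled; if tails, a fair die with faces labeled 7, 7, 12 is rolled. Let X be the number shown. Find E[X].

E[X | heads] = (4+11+2+10+1)/5 = 28/5.
E[X | tails] = (7+7+12)/3 = 26/3.
By the law of total expectation,
E[X] = (1/2)·(28/5) + (1/2)·(26/3) = 107/15.

107/15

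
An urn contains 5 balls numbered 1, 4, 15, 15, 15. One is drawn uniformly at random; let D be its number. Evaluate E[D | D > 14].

P(D > 14) = 3/5.
Σ over the event: 15·3/5 = 9.
E[D | D > 14] = (9) / (3/5) = 15.

15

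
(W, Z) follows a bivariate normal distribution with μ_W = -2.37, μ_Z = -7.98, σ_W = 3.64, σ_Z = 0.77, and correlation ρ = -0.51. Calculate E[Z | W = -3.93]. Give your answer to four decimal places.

For a bivariate normal, E[Z | W=x] = μ_Z + ρ·(σ_Z/σ_W)·(x − μ_W).
E[Z | W=-3.93] = -7.98 + (-0.51)·(0.77/3.64)·(-3.93 − (-2.37)) = -7.98 + (-0.10788)·(-1.56) = -7.8117.

-7.8117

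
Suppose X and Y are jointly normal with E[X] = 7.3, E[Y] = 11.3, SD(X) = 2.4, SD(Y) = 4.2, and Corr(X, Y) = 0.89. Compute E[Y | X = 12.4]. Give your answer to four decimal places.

For a bivariate normal, E[Y | X=x] = μ_Y + ρ·(σ_Y/σ_X)·(x − μ_X).
E[Y | X=12.4] = 11.3 + (0.89)·(4.2/2.4)·(12.4 − (7.3)) = 11.3 + (1.5575)·(5.1) = 19.2433.

19.2433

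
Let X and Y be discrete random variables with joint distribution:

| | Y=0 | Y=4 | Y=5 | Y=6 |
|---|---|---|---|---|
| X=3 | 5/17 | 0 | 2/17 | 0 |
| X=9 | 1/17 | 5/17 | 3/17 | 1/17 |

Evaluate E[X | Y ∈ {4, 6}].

P(Y ∈ {4, 6}) = 6/17.
Σ X·P over the event = 9·(5/17) + 9·(1/17) = 54/17.
E[X | Y ∈ {4, 6}] = (54/17) / (6/17) = 9.

9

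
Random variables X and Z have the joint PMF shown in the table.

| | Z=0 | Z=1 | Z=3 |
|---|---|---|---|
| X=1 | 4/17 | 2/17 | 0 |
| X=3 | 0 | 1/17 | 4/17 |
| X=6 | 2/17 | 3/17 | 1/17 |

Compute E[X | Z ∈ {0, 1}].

13/4

P(Z ∈ {0, 1}) = 12/17.
Σ X·P over the event = 1·(4/17) + 1·(2/17) + 3·(1/17) + 6·(2/17) + 6·(3/17) = 39/17.
E[X | Z ∈ {0, 1}] = (39/17) / (12/17) = 13/4.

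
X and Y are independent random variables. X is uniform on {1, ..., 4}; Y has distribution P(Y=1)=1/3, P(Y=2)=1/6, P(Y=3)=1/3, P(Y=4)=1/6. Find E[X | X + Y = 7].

P(X + Y = 7) = 1/8.
Summing X·P(x,y) over outcomes with X + Y = 7 gives 11/24.
E[X | X + Y = 7] = (11/24) / (1/8) = 11/3.

11/3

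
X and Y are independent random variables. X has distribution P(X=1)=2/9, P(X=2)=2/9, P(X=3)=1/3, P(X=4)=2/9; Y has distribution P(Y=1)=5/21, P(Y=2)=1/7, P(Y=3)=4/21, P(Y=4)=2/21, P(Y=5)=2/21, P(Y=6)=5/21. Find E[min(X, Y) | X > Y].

P(X > Y) = 58/189.
Summing min(X,Y)·P(x,y) over outcomes with X > Y gives 89/189.
E[min(X, Y) | X > Y] = (89/189) / (58/189) = 89/58.

89/58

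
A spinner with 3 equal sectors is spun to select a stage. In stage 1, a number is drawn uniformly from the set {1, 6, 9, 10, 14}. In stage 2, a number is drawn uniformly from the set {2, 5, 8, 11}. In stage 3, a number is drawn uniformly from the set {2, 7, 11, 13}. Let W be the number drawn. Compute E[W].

91/12

E[W | stage 1] = (1+6+9+10+14)/5 = 8.
E[W | stage 2] = (2+5+8+11)/4 = 13/2.
E[W | stage 3] = (2+7+11+13)/4 = 33/4.
By the law of total expectation,
E[W] = (1/3)·(8) + (1/3)·(13/2) + (1/3)·(33/4) = 91/12.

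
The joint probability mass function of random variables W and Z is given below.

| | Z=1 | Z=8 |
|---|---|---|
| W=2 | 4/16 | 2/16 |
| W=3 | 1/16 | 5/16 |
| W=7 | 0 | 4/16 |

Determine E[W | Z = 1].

11/5

P(Z = 1) = 5/16.
Σ W·P over the event = 2·(4/16) + 3·(1/16) = 11/16.
E[W | Z = 1] = (11/16) / (5/16) = 11/5.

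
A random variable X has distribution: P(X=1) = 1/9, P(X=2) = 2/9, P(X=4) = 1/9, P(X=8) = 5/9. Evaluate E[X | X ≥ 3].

22/3

P(X ≥ 3) = 2/3.
Σ over the event: 4·1/9 + 8·5/9 = 44/9.
E[X | X ≥ 3] = (44/9) / (2/3) = 22/3.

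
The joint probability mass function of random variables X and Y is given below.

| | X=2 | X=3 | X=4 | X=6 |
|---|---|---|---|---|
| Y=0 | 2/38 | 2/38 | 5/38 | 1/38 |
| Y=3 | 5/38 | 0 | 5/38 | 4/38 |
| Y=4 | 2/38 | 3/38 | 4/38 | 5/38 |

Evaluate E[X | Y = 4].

P(Y = 4) = 7/19.
Σ X·P over the event = 2·(2/38) + 3·(3/38) + 4·(4/38) + 6·(5/38) = 59/38.
E[X | Y = 4] = (59/38) / (7/19) = 59/14.

59/14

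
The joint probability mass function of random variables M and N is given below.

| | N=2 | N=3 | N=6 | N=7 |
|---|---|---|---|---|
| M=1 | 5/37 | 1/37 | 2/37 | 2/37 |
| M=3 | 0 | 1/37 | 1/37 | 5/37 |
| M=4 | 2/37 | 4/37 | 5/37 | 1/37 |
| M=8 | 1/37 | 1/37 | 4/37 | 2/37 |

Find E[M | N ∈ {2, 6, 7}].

23/6

P(N ∈ {2, 6, 7}) = 30/37.
Summing M·P(M=x,N=y) over the conditioning event gives 115/37.
E[M | N ∈ {2, 6, 7}] = (115/37) / (30/37) = 23/6.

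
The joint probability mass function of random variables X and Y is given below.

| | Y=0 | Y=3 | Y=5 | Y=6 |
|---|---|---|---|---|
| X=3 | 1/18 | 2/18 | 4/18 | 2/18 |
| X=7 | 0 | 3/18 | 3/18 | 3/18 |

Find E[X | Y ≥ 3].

P(Y ≥ 3) = 17/18.
Σ X·P over the event = 3·(2/18) + 3·(4/18) + 3·(2/18) + 7·(3/18) + 7·(3/18) + 7·(3/18) = 29/6.
E[X | Y ≥ 3] = (29/6) / (17/18) = 87/17.

87/17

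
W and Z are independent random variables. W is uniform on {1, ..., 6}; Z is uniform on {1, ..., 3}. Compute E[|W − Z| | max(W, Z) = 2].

Outcomes with max(W, Z) = 2: (1,2), (2,1), (2,2), each with probability 1/18.
E[|W − Z| | max(W, Z) = 2] = (1 + 1 + 0) / 3 = 2/3.

2/3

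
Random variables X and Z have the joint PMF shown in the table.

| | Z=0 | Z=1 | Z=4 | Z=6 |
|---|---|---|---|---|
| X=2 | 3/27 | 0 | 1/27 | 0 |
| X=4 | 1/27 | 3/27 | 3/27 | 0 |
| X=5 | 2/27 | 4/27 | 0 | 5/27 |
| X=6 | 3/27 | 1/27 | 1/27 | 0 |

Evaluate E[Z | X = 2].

P(X = 2) = 4/27.
Σ Z·P over the event = 0·(3/27) + 4·(1/27) = 4/27.
E[Z | X = 2] = (4/27) / (4/27) = 1.

1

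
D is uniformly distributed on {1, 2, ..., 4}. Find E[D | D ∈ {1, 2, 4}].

7/3

P(D ∈ {1, 2, 4}) = 3/4.
Σ over the event: 1·1/4 + 2·1/4 + 4·1/4 = 7/4.
E[D | D ∈ {1, 2, 4}] = (7/4) / (3/4) = 7/3.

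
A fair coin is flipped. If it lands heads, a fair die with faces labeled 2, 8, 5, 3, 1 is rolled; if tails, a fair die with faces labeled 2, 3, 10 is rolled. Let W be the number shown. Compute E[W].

22/5

E[W | heads] = (2+8+5+3+1)/5 = 19/5.
E[W | tails] = (2+3+10)/3 = 5.
E[W] = (1/2)·(19/5) + (1/2)·(5) = 22/5.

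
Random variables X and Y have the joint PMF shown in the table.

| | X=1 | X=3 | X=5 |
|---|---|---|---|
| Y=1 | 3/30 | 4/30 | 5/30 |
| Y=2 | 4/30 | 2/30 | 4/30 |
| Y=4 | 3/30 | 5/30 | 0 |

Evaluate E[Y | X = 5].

P(X = 5) = 3/10.
Σ Y·P over the event = 1·(5/30) + 2·(4/30) = 13/30.
E[Y | X = 5] = (13/30) / (3/10) = 13/9.

13/9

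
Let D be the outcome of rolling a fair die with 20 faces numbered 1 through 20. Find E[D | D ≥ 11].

31/2

Given D ≥ 11, D is equally likely to be any of {11, 12, 13, 14, 15, 16, 17, 18, 19, 20}.
E[D | D ≥ 11] = (11 + 12 + 13 + 14 + 15 + 16 + 17 + 18 + 19 + 20) / 10 = 31/2.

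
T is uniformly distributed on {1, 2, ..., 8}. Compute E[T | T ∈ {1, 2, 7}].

10/3

P(T ∈ {1, 2, 7}) = 3/8.
Σ over the event: 1·1/8 + 2·1/8 + 7·1/8 = 5/4.
E[T | T ∈ {1, 2, 7}] = (5/4) / (3/8) = 10/3.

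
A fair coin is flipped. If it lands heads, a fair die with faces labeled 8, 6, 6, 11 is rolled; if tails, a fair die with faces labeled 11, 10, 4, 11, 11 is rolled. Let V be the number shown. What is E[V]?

E[V | heads] = (8+6+6+11)/4 = 31/4.
E[V | tails] = (11+10+4+11+11)/5 = 47/5.
By the law of total expectation,
E[V] = (1/2)·(31/4) + (1/2)·(47/5) = 343/40.

343/40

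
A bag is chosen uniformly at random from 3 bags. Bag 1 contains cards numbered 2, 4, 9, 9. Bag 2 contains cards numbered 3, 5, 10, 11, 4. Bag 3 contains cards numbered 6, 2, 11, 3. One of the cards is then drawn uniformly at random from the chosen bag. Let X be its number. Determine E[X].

181/30

E[X | bag 1] = (2+4+9+9)/4 = 6.
E[X | bag 2] = (3+5+10+11+4)/5 = 33/5.
E[X | bag 3] = (6+2+11+3)/4 = 11/2.
E[X] = (1/3)·(6) + (1/3)·(33/5) + (1/3)·(11/2) = 181/30.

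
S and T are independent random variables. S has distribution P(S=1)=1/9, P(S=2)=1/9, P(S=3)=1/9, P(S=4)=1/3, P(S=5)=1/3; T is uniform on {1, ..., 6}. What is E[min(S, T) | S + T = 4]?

4/3

P(S + T = 4) = 1/18.
Summing min(S,T)·P(x,y) over outcomes with S + T = 4 gives 2/27.
E[min(S, T) | S + T = 4] = (2/27) / (1/18) = 4/3.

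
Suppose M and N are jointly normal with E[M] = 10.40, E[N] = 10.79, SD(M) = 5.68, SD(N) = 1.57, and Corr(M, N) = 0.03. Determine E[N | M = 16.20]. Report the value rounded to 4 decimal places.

10.8381

The regression of N on M has slope ρ·σ_N/σ_M and passes through (μ_M, μ_N).
E[N | M=16.20] = 10.79 + (0.03)·(1.57/5.68)·(16.20 − (10.40)) = 10.79 + (0.0082923)·(5.8) = 10.8381.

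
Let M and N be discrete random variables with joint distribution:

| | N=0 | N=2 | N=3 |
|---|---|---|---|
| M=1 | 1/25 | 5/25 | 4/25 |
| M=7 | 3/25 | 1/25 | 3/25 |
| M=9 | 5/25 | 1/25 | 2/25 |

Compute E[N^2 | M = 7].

31/7

P(M = 7) = 7/25.
Σ N^2·P over the event = 0·(3/25) + 4·(1/25) + 9·(3/25) = 31/25.
E[N^2 | M = 7] = (31/25) / (7/25) = 31/7.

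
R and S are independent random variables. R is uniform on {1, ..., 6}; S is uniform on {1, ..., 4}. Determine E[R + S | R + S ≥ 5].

P(R + S ≥ 5) = 3/4.
Summing (R+S)·P(x,y) over outcomes with R + S ≥ 5 gives 31/6.
E[R + S | R + S ≥ 5] = (31/6) / (3/4) = 62/9.

62/9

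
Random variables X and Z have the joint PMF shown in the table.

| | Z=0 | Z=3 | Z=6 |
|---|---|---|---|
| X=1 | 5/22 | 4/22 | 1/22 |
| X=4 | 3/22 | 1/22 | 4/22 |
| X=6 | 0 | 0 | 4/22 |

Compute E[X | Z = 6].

P(Z = 6) = 9/22.
Σ X·P over the event = 1·(1/22) + 4·(4/22) + 6·(4/22) = 41/22.
E[X | Z = 6] = (41/22) / (9/22) = 41/9.

41/9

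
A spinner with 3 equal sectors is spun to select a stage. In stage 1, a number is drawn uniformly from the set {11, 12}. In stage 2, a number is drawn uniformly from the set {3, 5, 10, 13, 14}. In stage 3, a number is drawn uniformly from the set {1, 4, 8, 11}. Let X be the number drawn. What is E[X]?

53/6

E[X | stage 1] = (11+12)/2 = 23/2.
E[X | stage 2] = (3+5+10+13+14)/5 = 9.
E[X | stage 3] = (1+4+8+11)/4 = 6.
E[X] = (1/3)·(23/2) + (1/3)·(9) + (1/3)·(6) = 53/6.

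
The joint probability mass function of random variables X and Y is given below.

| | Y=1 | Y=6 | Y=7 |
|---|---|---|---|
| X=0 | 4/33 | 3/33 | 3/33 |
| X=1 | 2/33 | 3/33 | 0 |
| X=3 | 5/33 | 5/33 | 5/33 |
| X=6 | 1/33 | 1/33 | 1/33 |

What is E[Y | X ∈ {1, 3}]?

P(X ∈ {1, 3}) = 20/33.
Σ Y·P over the event = 1·(2/33) + 6·(3/33) + 1·(5/33) + 6·(5/33) + 7·(5/33) = 30/11.
E[Y | X ∈ {1, 3}] = (30/11) / (20/33) = 9/2.

9/2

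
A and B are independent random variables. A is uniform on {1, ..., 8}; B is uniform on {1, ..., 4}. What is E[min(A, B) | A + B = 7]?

P(A + B = 7) = 1/8.
Summing min(A,B)·P(x,y) over outcomes with A + B = 7 gives 9/32.
E[min(A, B) | A + B = 7] = (9/32) / (1/8) = 9/4.

9/4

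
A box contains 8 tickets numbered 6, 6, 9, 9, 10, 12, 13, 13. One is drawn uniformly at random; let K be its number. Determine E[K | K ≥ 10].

12

P(K ≥ 10) = 1/2.
Σ over the event: 10·1/8 + 12·1/8 + 13·1/4 = 6.
E[K | K ≥ 10] = (6) / (1/2) = 12.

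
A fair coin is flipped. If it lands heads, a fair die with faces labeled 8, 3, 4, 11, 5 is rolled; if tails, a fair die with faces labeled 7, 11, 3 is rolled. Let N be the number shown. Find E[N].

E[N | heads] = (8+3+4+11+5)/5 = 31/5.
E[N | tails] = (7+11+3)/3 = 7.
E[N] = (1/2)·(31/5) + (1/2)·(7) = 33/5.

33/5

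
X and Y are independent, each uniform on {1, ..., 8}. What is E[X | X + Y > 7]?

P(X + Y > 7) = 43/64.
Summing X·P(x,y) over outcomes with X + Y > 7 gives 29/8.
E[X | X + Y > 7] = (29/8) / (43/64) = 232/43.

232/43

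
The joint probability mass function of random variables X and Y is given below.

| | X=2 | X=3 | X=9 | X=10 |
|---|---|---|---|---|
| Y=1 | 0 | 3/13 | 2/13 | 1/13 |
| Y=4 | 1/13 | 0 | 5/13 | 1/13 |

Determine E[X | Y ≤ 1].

37/6

P(Y ≤ 1) = 6/13.
Σ X·P over the event = 3·(3/13) + 9·(2/13) + 10·(1/13) = 37/13.
E[X | Y ≤ 1] = (37/13) / (6/13) = 37/6.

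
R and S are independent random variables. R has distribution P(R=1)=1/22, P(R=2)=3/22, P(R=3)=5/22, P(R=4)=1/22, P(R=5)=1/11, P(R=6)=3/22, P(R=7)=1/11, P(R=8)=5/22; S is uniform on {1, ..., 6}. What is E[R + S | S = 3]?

P(S = 3) = 1/6.
Summing (R+S)·P(x,y) over outcomes with S = 3 gives 29/22.
E[R + S | S = 3] = (29/22) / (1/6) = 87/11.

87/11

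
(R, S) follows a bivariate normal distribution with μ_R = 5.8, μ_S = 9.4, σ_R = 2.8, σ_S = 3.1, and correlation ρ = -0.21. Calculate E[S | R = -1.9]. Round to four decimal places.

For a bivariate normal, E[S | R=x] = μ_S + ρ·(σ_S/σ_R)·(x − μ_R).
E[S | R=-1.9] = 9.4 + (-0.21)·(3.1/2.8)·(-1.9 − (5.8)) = 9.4 + (-0.2325)·(-7.7) = 11.1903.

11.1903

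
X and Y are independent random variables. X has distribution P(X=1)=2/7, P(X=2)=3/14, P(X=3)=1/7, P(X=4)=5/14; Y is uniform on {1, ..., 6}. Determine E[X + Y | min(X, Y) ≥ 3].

P(min(X, Y) ≥ 3) = 1/3.
Summing (X+Y)·P(x,y) over outcomes with min(X, Y) ≥ 3 gives 115/42.
E[X + Y | min(X, Y) ≥ 3] = (115/42) / (1/3) = 115/14.

115/14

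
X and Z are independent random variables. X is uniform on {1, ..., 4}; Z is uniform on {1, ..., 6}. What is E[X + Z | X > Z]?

P(X > Z) = 1/4.
Summing (X+Z)·P(x,y) over outcomes with X > Z gives 5/4.
E[X + Z | X > Z] = (5/4) / (1/4) = 5.

5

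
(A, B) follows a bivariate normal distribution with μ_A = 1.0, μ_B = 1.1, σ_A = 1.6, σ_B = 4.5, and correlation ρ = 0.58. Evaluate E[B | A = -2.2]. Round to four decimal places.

-4.1200

The regression of B on A has slope ρ·σ_B/σ_A and passes through (μ_A, μ_B).
E[B | A=-2.2] = 1.1 + (0.58)·(4.5/1.6)·(-2.2 − (1.0)) = 1.1 + (1.63125)·(-3.2) = -4.1200.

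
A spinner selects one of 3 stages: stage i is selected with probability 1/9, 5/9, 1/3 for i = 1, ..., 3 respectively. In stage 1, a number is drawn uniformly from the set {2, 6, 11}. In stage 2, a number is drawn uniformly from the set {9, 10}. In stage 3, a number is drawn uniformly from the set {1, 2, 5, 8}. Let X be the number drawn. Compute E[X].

E[X | stage 1] = (2+6+11)/3 = 19/3.
E[X | stage 2] = (9+10)/2 = 19/2.
E[X | stage 3] = (1+2+5+8)/4 = 4.
E[X] = (1/9)·(19/3) + (5/9)·(19/2) + (1/3)·(4) = 395/54.

395/54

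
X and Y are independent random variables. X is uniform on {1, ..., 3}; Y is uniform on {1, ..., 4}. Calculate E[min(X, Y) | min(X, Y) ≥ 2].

7/3

Outcomes with min(X, Y) ≥ 2: (2,2), (2,3), (2,4), (3,2), (3,3), (3,4), each with probability 1/12.
E[min(X, Y) | min(X, Y) ≥ 2] = (2 + 2 + 2 + 2 + 3 + 3) / 6 = 7/3.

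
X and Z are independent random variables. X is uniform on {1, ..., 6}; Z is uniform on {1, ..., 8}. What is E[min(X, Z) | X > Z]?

P(X > Z) = 5/16.
Summing min(X,Z)·P(x,y) over outcomes with X > Z gives 35/48.
E[min(X, Z) | X > Z] = (35/48) / (5/16) = 7/3.

7/3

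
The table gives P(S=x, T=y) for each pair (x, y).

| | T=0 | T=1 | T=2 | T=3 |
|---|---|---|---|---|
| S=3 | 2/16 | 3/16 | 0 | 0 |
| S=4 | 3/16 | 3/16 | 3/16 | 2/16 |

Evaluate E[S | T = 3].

4

P(T = 3) = 1/8.
Σ S·P over the event = 4·(2/16) = 1/2.
E[S | T = 3] = (1/2) / (1/8) = 4.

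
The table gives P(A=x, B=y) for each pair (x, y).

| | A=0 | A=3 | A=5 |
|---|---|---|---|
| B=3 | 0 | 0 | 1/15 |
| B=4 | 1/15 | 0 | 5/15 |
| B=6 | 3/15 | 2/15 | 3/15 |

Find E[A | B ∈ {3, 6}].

26/9

P(B ∈ {3, 6}) = 3/5.
Σ A·P over the event = 0·(3/15) + 3·(2/15) + 5·(1/15) + 5·(3/15) = 26/15.
E[A | B ∈ {3, 6}] = (26/15) / (3/5) = 26/9.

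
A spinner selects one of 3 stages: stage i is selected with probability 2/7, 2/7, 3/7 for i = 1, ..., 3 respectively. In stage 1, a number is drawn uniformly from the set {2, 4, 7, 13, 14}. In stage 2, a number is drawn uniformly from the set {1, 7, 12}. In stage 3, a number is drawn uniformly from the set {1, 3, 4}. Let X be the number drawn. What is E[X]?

E[X | stage 1] = (2+4+7+13+14)/5 = 8.
E[X | stage 2] = (1+7+12)/3 = 20/3.
E[X | stage 3] = (1+3+4)/3 = 8/3.
By the law of total expectation,
E[X] = (2/7)·(8) + (2/7)·(20/3) + (3/7)·(8/3) = 16/3.

16/3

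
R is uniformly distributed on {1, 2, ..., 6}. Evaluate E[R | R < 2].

1

Given R < 2, R is equally likely to be any of {1}.
E[R | R < 2] = (1) / 1 = 1.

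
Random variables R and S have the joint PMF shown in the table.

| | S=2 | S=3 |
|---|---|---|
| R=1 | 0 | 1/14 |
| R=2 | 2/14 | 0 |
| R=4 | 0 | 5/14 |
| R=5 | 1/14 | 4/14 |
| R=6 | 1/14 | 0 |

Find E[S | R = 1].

P(R = 1) = 1/14.
Σ S·P over the event = 3·(1/14) = 3/14.
E[S | R = 1] = (3/14) / (1/14) = 3.

3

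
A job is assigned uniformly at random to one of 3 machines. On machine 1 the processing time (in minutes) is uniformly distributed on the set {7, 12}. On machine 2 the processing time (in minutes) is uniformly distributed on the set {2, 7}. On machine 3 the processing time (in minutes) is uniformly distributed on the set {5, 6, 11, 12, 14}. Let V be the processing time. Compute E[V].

118/15

E[V | machine 1] = (7+12)/2 = 19/2.
E[V | machine 2] = (2+7)/2 = 9/2.
E[V | machine 3] = (5+6+11+12+14)/5 = 48/5.
By the law of total expectation,
E[V] = (1/3)·(19/2) + (1/3)·(9/2) + (1/3)·(48/5) = 118/15.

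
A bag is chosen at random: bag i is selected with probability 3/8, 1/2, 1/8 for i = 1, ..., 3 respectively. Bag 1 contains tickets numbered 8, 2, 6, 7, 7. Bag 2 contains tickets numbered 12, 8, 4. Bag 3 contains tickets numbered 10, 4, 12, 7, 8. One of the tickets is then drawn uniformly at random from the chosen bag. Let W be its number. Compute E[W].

291/40

E[W | bag 1] = (8+2+6+7+7)/5 = 6.
E[W | bag 2] = (12+8+4)/3 = 8.
E[W | bag 3] = (10+4+12+7+8)/5 = 41/5.
E[W] = (3/8)·(6) + (1/2)·(8) + (1/8)·(41/5) = 291/40.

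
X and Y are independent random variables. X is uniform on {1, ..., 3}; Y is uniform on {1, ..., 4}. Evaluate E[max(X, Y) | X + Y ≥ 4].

29/9

Outcomes with X + Y ≥ 4: (1,3), (1,4), (2,2), (2,3), (2,4), (3,1), (3,2), (3,3), (3,4), each with probability 1/12.
E[max(X, Y) | X + Y ≥ 4] = (3 + 4 + 2 + 3 + 4 + 3 + 3 + 3 + 4) / 9 = 29/9.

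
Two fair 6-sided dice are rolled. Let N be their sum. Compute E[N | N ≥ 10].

P(N ≥ 10) = 1/6.
Σ over the event: 10·1/12 + 11·1/18 + 12·1/36 = 16/9.
E[N | N ≥ 10] = (16/9) / (1/6) = 32/3.

32/3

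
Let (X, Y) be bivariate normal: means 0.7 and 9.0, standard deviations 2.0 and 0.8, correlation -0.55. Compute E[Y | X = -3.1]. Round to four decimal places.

E[Y | X=x] = μ_Y + ρ(σ_Y/σ_X)(x − μ_X) for jointly normal variables.
E[Y | X=-3.1] = 9.0 + (-0.55)·(0.8/2.0)·(-3.1 − (0.7)) = 9.0 + (-0.22)·(-3.8) = 9.8360.

9.8360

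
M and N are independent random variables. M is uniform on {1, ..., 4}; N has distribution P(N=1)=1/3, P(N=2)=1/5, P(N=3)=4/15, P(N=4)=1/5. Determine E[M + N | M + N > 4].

P(M + N > 4) = 7/12.
Summing (M+N)·P(x,y) over outcomes with M + N > 4 gives 52/15.
E[M + N | M + N > 4] = (52/15) / (7/12) = 208/35.

208/35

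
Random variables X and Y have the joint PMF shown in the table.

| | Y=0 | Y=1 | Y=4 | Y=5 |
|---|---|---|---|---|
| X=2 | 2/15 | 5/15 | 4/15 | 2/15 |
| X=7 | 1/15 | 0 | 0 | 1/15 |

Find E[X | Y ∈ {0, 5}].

11/3

P(Y ∈ {0, 5}) = 2/5.
Σ X·P over the event = 2·(2/15) + 2·(2/15) + 7·(1/15) + 7·(1/15) = 22/15.
E[X | Y ∈ {0, 5}] = (22/15) / (2/5) = 11/3.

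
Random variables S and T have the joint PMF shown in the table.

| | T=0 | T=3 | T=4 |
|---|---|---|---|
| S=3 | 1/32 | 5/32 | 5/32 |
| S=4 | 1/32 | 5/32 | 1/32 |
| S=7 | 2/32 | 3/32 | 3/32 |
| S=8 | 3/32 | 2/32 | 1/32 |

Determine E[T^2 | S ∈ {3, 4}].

P(S ∈ {3, 4}) = 9/16.
Σ T^2·P over the event = 0·(1/32) + 9·(5/32) + 16·(5/32) + 0·(1/32) + 9·(5/32) + 16·(1/32) = 93/16.
E[T^2 | S ∈ {3, 4}] = (93/16) / (9/16) = 31/3.

31/3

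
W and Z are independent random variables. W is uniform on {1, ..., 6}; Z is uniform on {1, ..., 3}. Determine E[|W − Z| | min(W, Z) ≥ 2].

Outcomes with min(W, Z) ≥ 2: (2,2), (2,3), (3,2), (3,3), (4,2), (4,3), (5,2), (5,3), (6,2), (6,3), each with probability 1/18.
E[|W − Z| | min(W, Z) ≥ 2] = (0 + 1 + 1 + 0 + 2 + 1 + 3 + 2 + 4 + 3) / 10 = 17/10.

17/10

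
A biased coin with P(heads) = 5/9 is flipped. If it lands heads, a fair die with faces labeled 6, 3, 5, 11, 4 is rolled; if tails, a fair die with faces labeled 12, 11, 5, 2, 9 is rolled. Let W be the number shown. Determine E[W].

E[W | heads] = (6+3+5+11+4)/5 = 29/5.
E[W | tails] = (12+11+5+2+9)/5 = 39/5.
By the law of total expectation,
E[W] = (5/9)·(29/5) + (4/9)·(39/5) = 301/45.

301/45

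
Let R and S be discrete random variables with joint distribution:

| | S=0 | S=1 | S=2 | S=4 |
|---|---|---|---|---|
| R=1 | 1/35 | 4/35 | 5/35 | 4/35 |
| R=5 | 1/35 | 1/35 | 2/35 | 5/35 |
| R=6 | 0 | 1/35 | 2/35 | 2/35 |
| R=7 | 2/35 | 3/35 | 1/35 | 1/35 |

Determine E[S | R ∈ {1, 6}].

43/19

P(R ∈ {1, 6}) = 19/35.
Σ S·P over the event = 0·(1/35) + 1·(4/35) + 2·(5/35) + 4·(4/35) + 1·(1/35) + 2·(2/35) + 4·(2/35) = 43/35.
E[S | R ∈ {1, 6}] = (43/35) / (19/35) = 43/19.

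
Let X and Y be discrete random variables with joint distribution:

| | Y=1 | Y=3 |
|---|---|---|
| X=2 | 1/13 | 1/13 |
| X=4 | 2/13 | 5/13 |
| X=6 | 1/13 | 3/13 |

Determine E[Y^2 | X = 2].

5

P(X = 2) = 2/13.
Σ Y^2·P over the event = 1·(1/13) + 9·(1/13) = 10/13.
E[Y^2 | X = 2] = (10/13) / (2/13) = 5.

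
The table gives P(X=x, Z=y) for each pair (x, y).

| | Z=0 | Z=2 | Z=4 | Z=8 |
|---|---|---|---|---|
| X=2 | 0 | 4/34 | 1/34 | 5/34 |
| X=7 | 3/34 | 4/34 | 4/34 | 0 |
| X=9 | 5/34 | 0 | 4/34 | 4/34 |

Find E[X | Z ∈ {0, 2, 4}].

168/25

P(Z ∈ {0, 2, 4}) = 25/34.
Σ X·P over the event = 2·(4/34) + 2·(1/34) + 7·(3/34) + 7·(4/34) + 7·(4/34) + 9·(5/34) + 9·(4/34) = 84/17.
E[X | Z ∈ {0, 2, 4}] = (84/17) / (25/34) = 168/25.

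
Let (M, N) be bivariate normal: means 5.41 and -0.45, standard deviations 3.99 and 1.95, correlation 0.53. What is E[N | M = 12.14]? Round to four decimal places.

1.2932

E[N | M=x] = μ_N + ρ(σ_N/σ_M)(x − μ_M) for jointly normal variables.
E[N | M=12.14] = -0.45 + (0.53)·(1.95/3.99)·(12.14 − (5.41)) = -0.45 + (0.25902)·(6.73) = 1.2932.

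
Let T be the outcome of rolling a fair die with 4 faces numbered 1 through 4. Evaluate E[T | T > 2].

Given T > 2, T is equally likely to be any of {3, 4}.
E[T | T > 2] = (3 + 4) / 2 = 7/2.

7/2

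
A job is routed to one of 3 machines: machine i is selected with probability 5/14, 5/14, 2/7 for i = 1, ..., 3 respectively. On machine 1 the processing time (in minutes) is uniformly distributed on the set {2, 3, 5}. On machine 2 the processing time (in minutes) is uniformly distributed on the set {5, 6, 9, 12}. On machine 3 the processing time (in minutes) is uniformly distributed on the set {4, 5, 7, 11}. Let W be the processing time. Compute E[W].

251/42

E[W | machine 1] = (2+3+5)/3 = 10/3.
E[W | machine 2] = (5+6+9+12)/4 = 8.
E[W | machine 3] = (4+5+7+11)/4 = 27/4.
E[W] = (5/14)·(10/3) + (5/14)·(8) + (2/7)·(27/4) = 251/42.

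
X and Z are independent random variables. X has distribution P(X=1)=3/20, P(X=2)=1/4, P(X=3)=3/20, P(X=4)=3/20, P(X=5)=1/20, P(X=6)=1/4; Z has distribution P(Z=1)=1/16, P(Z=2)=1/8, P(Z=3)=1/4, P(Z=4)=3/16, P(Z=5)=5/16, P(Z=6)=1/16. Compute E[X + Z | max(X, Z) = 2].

P(max(X, Z) = 2) = 21/320.
Summing (X+Z)·P(x,y) over outcomes with max(X, Z) = 2 gives 73/320.
E[X + Z | max(X, Z) = 2] = (73/320) / (21/320) = 73/21.

73/21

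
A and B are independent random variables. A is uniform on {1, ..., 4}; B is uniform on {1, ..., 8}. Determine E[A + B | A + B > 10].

Outcomes with A + B > 10: (3,8), (4,7), (4,8), each with probability 1/32.
E[A + B | A + B > 10] = (11 + 11 + 12) / 3 = 34/3.

34/3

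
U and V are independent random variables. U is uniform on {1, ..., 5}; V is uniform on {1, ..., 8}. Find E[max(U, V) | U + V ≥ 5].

P(U + V ≥ 5) = 17/20.
Summing max(U,V)·P(x,y) over outcomes with U + V ≥ 5 gives 187/40.
E[max(U, V) | U + V ≥ 5] = (187/40) / (17/20) = 11/2.

11/2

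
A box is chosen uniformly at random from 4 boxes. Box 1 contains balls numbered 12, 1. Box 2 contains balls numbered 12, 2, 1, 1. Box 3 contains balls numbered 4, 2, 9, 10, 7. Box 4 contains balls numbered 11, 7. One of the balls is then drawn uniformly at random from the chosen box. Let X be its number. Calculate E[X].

E[X | box 1] = (12+1)/2 = 13/2.
E[X | box 2] = (12+2+1+1)/4 = 4.
E[X | box 3] = (4+2+9+10+7)/5 = 32/5.
E[X | box 4] = (11+7)/2 = 9.
By the law of total expectation,
E[X] = (1/4)·(13/2) + (1/4)·(4) + (1/4)·(32/5) + (1/4)·(9) = 259/40.

259/40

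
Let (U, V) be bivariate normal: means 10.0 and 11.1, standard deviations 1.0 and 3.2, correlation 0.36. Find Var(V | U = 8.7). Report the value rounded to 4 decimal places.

8.9129

The conditional variance in a bivariate normal is σ_V²(1 − ρ²), independent of x.
Var(V | U=8.7) = (3.2)²·(1 − (0.36)²) = 10.24·0.8704 = 8.9129.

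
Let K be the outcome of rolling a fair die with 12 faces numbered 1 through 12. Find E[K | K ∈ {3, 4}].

P(K ∈ {3, 4}) = 1/6.
Σ over the event: 3·1/12 + 4·1/12 = 7/12.
E[K | K ∈ {3, 4}] = (7/12) / (1/6) = 7/2.

7/2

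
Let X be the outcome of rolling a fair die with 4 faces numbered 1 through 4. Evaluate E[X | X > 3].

4

Given X > 3, X is equally likely to be any of {4}.
E[X | X > 3] = (4) / 1 = 4.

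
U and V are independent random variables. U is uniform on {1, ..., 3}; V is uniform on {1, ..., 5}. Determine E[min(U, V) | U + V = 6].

2

Outcomes with U + V = 6: (1,5), (2,4), (3,3), each with probability 1/15.
E[min(U, V) | U + V = 6] = (1 + 2 + 3) / 3 = 2.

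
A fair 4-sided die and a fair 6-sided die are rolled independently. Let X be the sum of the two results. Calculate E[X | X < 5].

10/3

P(X < 5) = 1/4.
Σ over the event: 2·1/24 + 3·1/12 + 4·1/8 = 5/6.
E[X | X < 5] = (5/6) / (1/4) = 10/3.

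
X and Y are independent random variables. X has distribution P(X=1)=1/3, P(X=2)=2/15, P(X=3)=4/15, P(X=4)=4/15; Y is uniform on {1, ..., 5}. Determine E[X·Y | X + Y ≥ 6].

429/37

P(X + Y ≥ 6) = 37/75.
Summing XY·P(x,y) over outcomes with X + Y ≥ 6 gives 143/25.
E[X·Y | X + Y ≥ 6] = (143/25) / (37/75) = 429/37.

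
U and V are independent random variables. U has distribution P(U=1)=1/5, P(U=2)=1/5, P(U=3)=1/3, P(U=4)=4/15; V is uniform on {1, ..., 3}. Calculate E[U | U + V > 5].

47/13

P(U + V > 5) = 13/45.
Summing U·P(x,y) over outcomes with U + V > 5 gives 47/45.
E[U | U + V > 5] = (47/45) / (13/45) = 47/13.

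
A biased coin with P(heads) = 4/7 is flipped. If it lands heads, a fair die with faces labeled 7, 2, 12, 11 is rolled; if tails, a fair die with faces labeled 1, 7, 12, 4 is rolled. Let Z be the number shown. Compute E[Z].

50/7

E[Z | heads] = (7+2+12+11)/4 = 8.
E[Z | tails] = (1+7+12+4)/4 = 6.
E[Z] = (4/7)·(8) + (3/7)·(6) = 50/7.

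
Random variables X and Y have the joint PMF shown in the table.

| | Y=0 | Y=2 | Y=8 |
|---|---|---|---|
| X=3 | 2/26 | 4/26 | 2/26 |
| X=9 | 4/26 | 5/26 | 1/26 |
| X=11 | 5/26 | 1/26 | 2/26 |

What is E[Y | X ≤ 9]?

7/3

P(X ≤ 9) = 9/13.
Σ Y·P over the event = 0·(2/26) + 2·(4/26) + 8·(2/26) + 0·(4/26) + 2·(5/26) + 8·(1/26) = 21/13.
E[Y | X ≤ 9] = (21/13) / (9/13) = 7/3.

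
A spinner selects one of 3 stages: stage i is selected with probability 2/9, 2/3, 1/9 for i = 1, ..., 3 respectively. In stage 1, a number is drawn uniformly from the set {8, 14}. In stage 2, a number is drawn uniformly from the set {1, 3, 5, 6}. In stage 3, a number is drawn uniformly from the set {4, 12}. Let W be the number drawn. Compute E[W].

35/6

E[W | stage 1] = (8+14)/2 = 11.
E[W | stage 2] = (1+3+5+6)/4 = 15/4.
E[W | stage 3] = (4+12)/2 = 8.
By the law of total expectation,
E[W] = (2/9)·(11) + (2/3)·(15/4) + (1/9)·(8) = 35/6.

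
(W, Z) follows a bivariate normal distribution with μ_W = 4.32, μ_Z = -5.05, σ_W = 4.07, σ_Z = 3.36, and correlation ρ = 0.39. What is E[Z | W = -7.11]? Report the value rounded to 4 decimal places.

E[Z | W=x] = μ_Z + ρ(σ_Z/σ_W)(x − μ_W) for jointly normal variables.
E[Z | W=-7.11] = -5.05 + (0.39)·(3.36/4.07)·(-7.11 − (4.32)) = -5.05 + (0.32197)·(-11.43) = -8.7301.

-8.7301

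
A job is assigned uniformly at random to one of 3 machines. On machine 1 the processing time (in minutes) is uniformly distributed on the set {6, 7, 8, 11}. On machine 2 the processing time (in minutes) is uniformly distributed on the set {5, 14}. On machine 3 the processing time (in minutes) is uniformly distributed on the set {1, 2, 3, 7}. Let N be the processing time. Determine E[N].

E[N | machine 1] = (6+7+8+11)/4 = 8.
E[N | machine 2] = (5+14)/2 = 19/2.
E[N | machine 3] = (1+2+3+7)/4 = 13/4.
E[N] = (1/3)·(8) + (1/3)·(19/2) + (1/3)·(13/4) = 83/12.

83/12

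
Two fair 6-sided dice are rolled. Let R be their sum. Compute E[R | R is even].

P(R is even) = 1/2.
Σ over the event: 2·1/36 + 4·1/12 + 6·5/36 + 8·5/36 + 10·1/12 + 12·1/36 = 7/2.
E[R | R is even] = (7/2) / (1/2) = 7.

7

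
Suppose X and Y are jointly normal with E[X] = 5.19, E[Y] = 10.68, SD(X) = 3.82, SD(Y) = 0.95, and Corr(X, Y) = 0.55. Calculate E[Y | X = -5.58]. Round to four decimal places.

E[Y | X=x] = μ_Y + ρ(σ_Y/σ_X)(x − μ_X) for jointly normal variables.
E[Y | X=-5.58] = 10.68 + (0.55)·(0.95/3.82)·(-5.58 − (5.19)) = 10.68 + (0.13678)·(-10.77) = 9.2069.

9.2069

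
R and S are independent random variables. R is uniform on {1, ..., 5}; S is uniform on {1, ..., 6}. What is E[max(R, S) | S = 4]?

Outcomes with S = 4: (1,4), (2,4), (3,4), (4,4), (5,4), each with probability 1/30.
E[max(R, S) | S = 4] = (4 + 4 + 4 + 4 + 5) / 5 = 21/5.

21/5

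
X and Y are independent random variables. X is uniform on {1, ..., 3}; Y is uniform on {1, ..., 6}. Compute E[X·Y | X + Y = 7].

28/3

Outcomes with X + Y = 7: (1,6), (2,5), (3,4), each with probability 1/18.
E[X·Y | X + Y = 7] = (6 + 10 + 12) / 3 = 28/3.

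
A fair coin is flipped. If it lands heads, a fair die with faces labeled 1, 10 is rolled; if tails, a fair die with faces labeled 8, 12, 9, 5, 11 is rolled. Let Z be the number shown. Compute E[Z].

29/4

E[Z | heads] = (1+10)/2 = 11/2.
E[Z | tails] = (8+12+9+5+11)/5 = 9.
By the law of total expectation,
E[Z] = (1/2)·(11/2) + (1/2)·(9) = 29/4.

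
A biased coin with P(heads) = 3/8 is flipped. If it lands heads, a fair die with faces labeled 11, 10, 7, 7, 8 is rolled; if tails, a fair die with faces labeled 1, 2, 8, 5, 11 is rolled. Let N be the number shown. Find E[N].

E[N | heads] = (11+10+7+7+8)/5 = 43/5.
E[N | tails] = (1+2+8+5+11)/5 = 27/5.
E[N] = (3/8)·(43/5) + (5/8)·(27/5) = 33/5.

33/5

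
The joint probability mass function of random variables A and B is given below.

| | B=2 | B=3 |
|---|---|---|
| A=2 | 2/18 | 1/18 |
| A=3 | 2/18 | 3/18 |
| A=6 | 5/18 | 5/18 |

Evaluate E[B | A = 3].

13/5

P(A = 3) = 5/18.
Σ B·P over the event = 2·(2/18) + 3·(3/18) = 13/18.
E[B | A = 3] = (13/18) / (5/18) = 13/5.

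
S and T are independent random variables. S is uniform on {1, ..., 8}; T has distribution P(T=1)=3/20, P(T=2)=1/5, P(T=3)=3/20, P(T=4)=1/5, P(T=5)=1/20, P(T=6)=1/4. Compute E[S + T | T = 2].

P(T = 2) = 1/5.
Summing (S+T)·P(x,y) over outcomes with T = 2 gives 13/10.
E[S + T | T = 2] = (13/10) / (1/5) = 13/2.

13/2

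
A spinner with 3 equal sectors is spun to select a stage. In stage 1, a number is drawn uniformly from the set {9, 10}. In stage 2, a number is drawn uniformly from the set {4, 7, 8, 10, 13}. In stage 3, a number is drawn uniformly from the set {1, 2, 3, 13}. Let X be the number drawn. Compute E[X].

151/20

E[X | stage 1] = (9+10)/2 = 19/2.
E[X | stage 2] = (4+7+8+10+13)/5 = 42/5.
E[X | stage 3] = (1+2+3+13)/4 = 19/4.
E[X] = (1/3)·(19/2) + (1/3)·(42/5) + (1/3)·(19/4) = 151/20.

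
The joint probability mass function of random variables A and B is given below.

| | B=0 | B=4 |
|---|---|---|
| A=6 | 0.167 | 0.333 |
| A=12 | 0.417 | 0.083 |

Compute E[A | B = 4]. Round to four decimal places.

P(B = 4) = 0.416.
Σ A·P over the event = 6·(0.333) + 12·(0.083) = 2.994.
E[A | B = 4] = (2.994) / (0.416) = 7.1971.

7.1971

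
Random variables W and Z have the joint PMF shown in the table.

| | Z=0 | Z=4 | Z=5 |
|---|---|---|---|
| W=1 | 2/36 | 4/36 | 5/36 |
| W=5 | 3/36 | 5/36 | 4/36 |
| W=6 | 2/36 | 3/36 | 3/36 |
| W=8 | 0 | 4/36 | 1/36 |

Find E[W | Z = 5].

P(Z = 5) = 13/36.
Σ W·P over the event = 1·(5/36) + 5·(4/36) + 6·(3/36) + 8·(1/36) = 17/12.
E[W | Z = 5] = (17/12) / (13/36) = 51/13.

51/13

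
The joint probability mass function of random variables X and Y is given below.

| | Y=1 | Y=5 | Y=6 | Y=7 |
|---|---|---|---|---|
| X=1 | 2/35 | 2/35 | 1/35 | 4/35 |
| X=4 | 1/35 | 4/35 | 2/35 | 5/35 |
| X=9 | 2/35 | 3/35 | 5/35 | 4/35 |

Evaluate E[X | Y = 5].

5

P(Y = 5) = 9/35.
Σ X·P over the event = 1·(2/35) + 4·(4/35) + 9·(3/35) = 9/7.
E[X | Y = 5] = (9/7) / (9/35) = 5.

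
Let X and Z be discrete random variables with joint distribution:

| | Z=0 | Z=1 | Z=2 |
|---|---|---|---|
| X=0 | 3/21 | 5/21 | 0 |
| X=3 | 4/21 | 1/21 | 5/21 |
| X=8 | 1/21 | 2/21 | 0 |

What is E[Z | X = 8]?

P(X = 8) = 1/7.
Summing Z·P(X=x,Z=y) over the conditioning event gives 2/21.
E[Z | X = 8] = (2/21) / (1/7) = 2/3.

2/3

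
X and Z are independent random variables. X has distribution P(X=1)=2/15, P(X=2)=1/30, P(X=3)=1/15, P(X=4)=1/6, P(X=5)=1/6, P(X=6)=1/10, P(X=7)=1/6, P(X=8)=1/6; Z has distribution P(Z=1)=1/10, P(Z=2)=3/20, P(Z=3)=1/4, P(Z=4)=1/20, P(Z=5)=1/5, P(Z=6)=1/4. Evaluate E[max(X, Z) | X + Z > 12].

107/14

P(X + Z > 12) = 7/60.
Summing max(X,Z)·P(x,y) over outcomes with X + Z > 12 gives 107/120.
E[max(X, Z) | X + Z > 12] = (107/120) / (7/60) = 107/14.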